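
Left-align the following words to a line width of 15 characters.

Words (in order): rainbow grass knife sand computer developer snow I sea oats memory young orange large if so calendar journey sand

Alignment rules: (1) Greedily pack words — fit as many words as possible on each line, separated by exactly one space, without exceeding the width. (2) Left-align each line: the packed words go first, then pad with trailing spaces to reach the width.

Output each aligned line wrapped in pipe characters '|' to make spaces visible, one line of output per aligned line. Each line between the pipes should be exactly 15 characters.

Answer: |rainbow grass  |
|knife sand     |
|computer       |
|developer snow |
|I sea oats     |
|memory young   |
|orange large if|
|so calendar    |
|journey sand   |

Derivation:
Line 1: ['rainbow', 'grass'] (min_width=13, slack=2)
Line 2: ['knife', 'sand'] (min_width=10, slack=5)
Line 3: ['computer'] (min_width=8, slack=7)
Line 4: ['developer', 'snow'] (min_width=14, slack=1)
Line 5: ['I', 'sea', 'oats'] (min_width=10, slack=5)
Line 6: ['memory', 'young'] (min_width=12, slack=3)
Line 7: ['orange', 'large', 'if'] (min_width=15, slack=0)
Line 8: ['so', 'calendar'] (min_width=11, slack=4)
Line 9: ['journey', 'sand'] (min_width=12, slack=3)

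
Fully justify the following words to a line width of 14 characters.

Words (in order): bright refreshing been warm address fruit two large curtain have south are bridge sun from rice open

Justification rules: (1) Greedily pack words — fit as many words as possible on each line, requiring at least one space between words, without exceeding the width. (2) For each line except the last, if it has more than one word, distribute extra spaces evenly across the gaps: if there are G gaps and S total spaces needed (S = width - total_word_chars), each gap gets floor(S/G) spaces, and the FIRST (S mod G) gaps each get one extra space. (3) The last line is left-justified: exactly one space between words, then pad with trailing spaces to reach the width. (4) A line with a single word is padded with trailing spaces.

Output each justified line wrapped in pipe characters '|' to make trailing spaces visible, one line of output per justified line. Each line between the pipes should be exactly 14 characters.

Answer: |bright        |
|refreshing    |
|been      warm|
|address  fruit|
|two      large|
|curtain   have|
|south      are|
|bridge     sun|
|from rice open|

Derivation:
Line 1: ['bright'] (min_width=6, slack=8)
Line 2: ['refreshing'] (min_width=10, slack=4)
Line 3: ['been', 'warm'] (min_width=9, slack=5)
Line 4: ['address', 'fruit'] (min_width=13, slack=1)
Line 5: ['two', 'large'] (min_width=9, slack=5)
Line 6: ['curtain', 'have'] (min_width=12, slack=2)
Line 7: ['south', 'are'] (min_width=9, slack=5)
Line 8: ['bridge', 'sun'] (min_width=10, slack=4)
Line 9: ['from', 'rice', 'open'] (min_width=14, slack=0)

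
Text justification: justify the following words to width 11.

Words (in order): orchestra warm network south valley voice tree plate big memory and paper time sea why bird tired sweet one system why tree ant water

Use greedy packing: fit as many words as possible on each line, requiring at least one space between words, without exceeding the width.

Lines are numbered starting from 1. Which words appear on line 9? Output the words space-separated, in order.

Line 1: ['orchestra'] (min_width=9, slack=2)
Line 2: ['warm'] (min_width=4, slack=7)
Line 3: ['network'] (min_width=7, slack=4)
Line 4: ['south'] (min_width=5, slack=6)
Line 5: ['valley'] (min_width=6, slack=5)
Line 6: ['voice', 'tree'] (min_width=10, slack=1)
Line 7: ['plate', 'big'] (min_width=9, slack=2)
Line 8: ['memory', 'and'] (min_width=10, slack=1)
Line 9: ['paper', 'time'] (min_width=10, slack=1)
Line 10: ['sea', 'why'] (min_width=7, slack=4)
Line 11: ['bird', 'tired'] (min_width=10, slack=1)
Line 12: ['sweet', 'one'] (min_width=9, slack=2)
Line 13: ['system', 'why'] (min_width=10, slack=1)
Line 14: ['tree', 'ant'] (min_width=8, slack=3)
Line 15: ['water'] (min_width=5, slack=6)

Answer: paper time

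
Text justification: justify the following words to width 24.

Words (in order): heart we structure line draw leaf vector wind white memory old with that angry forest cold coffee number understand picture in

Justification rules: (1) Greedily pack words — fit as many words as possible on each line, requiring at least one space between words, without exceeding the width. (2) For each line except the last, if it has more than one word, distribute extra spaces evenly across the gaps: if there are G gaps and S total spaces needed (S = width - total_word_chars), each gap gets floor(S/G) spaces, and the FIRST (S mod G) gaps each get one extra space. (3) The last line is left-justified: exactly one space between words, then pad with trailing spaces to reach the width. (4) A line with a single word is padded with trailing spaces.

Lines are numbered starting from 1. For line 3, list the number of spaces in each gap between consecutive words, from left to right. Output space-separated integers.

Answer: 2 2 2

Derivation:
Line 1: ['heart', 'we', 'structure', 'line'] (min_width=23, slack=1)
Line 2: ['draw', 'leaf', 'vector', 'wind'] (min_width=21, slack=3)
Line 3: ['white', 'memory', 'old', 'with'] (min_width=21, slack=3)
Line 4: ['that', 'angry', 'forest', 'cold'] (min_width=22, slack=2)
Line 5: ['coffee', 'number', 'understand'] (min_width=24, slack=0)
Line 6: ['picture', 'in'] (min_width=10, slack=14)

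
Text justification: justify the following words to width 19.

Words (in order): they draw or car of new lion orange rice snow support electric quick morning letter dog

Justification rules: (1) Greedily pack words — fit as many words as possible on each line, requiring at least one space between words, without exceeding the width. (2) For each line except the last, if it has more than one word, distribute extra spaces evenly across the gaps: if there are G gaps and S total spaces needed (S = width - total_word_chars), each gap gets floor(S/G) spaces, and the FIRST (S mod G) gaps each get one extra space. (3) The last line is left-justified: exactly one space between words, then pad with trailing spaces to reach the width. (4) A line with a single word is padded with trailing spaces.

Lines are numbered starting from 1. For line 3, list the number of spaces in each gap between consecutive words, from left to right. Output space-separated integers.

Line 1: ['they', 'draw', 'or', 'car', 'of'] (min_width=19, slack=0)
Line 2: ['new', 'lion', 'orange'] (min_width=15, slack=4)
Line 3: ['rice', 'snow', 'support'] (min_width=17, slack=2)
Line 4: ['electric', 'quick'] (min_width=14, slack=5)
Line 5: ['morning', 'letter', 'dog'] (min_width=18, slack=1)

Answer: 2 2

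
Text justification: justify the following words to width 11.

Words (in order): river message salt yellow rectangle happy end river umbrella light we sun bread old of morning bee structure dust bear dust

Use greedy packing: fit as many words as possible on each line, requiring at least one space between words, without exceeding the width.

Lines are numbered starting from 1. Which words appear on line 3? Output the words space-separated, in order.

Answer: salt yellow

Derivation:
Line 1: ['river'] (min_width=5, slack=6)
Line 2: ['message'] (min_width=7, slack=4)
Line 3: ['salt', 'yellow'] (min_width=11, slack=0)
Line 4: ['rectangle'] (min_width=9, slack=2)
Line 5: ['happy', 'end'] (min_width=9, slack=2)
Line 6: ['river'] (min_width=5, slack=6)
Line 7: ['umbrella'] (min_width=8, slack=3)
Line 8: ['light', 'we'] (min_width=8, slack=3)
Line 9: ['sun', 'bread'] (min_width=9, slack=2)
Line 10: ['old', 'of'] (min_width=6, slack=5)
Line 11: ['morning', 'bee'] (min_width=11, slack=0)
Line 12: ['structure'] (min_width=9, slack=2)
Line 13: ['dust', 'bear'] (min_width=9, slack=2)
Line 14: ['dust'] (min_width=4, slack=7)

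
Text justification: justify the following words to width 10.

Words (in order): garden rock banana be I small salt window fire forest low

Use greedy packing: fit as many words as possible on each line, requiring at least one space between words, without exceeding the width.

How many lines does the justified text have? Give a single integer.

Answer: 8

Derivation:
Line 1: ['garden'] (min_width=6, slack=4)
Line 2: ['rock'] (min_width=4, slack=6)
Line 3: ['banana', 'be'] (min_width=9, slack=1)
Line 4: ['I', 'small'] (min_width=7, slack=3)
Line 5: ['salt'] (min_width=4, slack=6)
Line 6: ['window'] (min_width=6, slack=4)
Line 7: ['fire'] (min_width=4, slack=6)
Line 8: ['forest', 'low'] (min_width=10, slack=0)
Total lines: 8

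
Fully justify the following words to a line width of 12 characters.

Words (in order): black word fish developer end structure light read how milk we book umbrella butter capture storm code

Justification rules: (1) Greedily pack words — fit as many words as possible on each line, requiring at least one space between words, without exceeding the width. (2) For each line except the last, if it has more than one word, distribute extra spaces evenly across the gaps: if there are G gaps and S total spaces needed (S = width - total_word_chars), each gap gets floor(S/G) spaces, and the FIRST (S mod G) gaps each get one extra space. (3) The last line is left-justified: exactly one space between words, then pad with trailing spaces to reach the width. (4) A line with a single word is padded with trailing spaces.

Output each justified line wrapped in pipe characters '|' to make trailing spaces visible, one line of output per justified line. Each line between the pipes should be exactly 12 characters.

Line 1: ['black', 'word'] (min_width=10, slack=2)
Line 2: ['fish'] (min_width=4, slack=8)
Line 3: ['developer'] (min_width=9, slack=3)
Line 4: ['end'] (min_width=3, slack=9)
Line 5: ['structure'] (min_width=9, slack=3)
Line 6: ['light', 'read'] (min_width=10, slack=2)
Line 7: ['how', 'milk', 'we'] (min_width=11, slack=1)
Line 8: ['book'] (min_width=4, slack=8)
Line 9: ['umbrella'] (min_width=8, slack=4)
Line 10: ['butter'] (min_width=6, slack=6)
Line 11: ['capture'] (min_width=7, slack=5)
Line 12: ['storm', 'code'] (min_width=10, slack=2)

Answer: |black   word|
|fish        |
|developer   |
|end         |
|structure   |
|light   read|
|how  milk we|
|book        |
|umbrella    |
|butter      |
|capture     |
|storm code  |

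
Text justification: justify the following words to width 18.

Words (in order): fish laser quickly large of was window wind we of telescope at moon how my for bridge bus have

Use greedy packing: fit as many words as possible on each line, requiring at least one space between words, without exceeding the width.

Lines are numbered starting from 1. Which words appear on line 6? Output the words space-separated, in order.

Answer: bus have

Derivation:
Line 1: ['fish', 'laser', 'quickly'] (min_width=18, slack=0)
Line 2: ['large', 'of', 'was'] (min_width=12, slack=6)
Line 3: ['window', 'wind', 'we', 'of'] (min_width=17, slack=1)
Line 4: ['telescope', 'at', 'moon'] (min_width=17, slack=1)
Line 5: ['how', 'my', 'for', 'bridge'] (min_width=17, slack=1)
Line 6: ['bus', 'have'] (min_width=8, slack=10)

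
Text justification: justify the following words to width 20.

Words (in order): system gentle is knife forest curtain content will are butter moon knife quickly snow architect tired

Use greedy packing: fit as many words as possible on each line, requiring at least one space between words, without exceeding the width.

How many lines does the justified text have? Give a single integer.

Answer: 6

Derivation:
Line 1: ['system', 'gentle', 'is'] (min_width=16, slack=4)
Line 2: ['knife', 'forest', 'curtain'] (min_width=20, slack=0)
Line 3: ['content', 'will', 'are'] (min_width=16, slack=4)
Line 4: ['butter', 'moon', 'knife'] (min_width=17, slack=3)
Line 5: ['quickly', 'snow'] (min_width=12, slack=8)
Line 6: ['architect', 'tired'] (min_width=15, slack=5)
Total lines: 6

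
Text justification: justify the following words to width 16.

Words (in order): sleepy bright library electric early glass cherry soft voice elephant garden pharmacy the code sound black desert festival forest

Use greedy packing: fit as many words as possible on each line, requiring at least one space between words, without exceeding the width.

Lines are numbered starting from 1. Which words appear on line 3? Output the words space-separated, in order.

Answer: early glass

Derivation:
Line 1: ['sleepy', 'bright'] (min_width=13, slack=3)
Line 2: ['library', 'electric'] (min_width=16, slack=0)
Line 3: ['early', 'glass'] (min_width=11, slack=5)
Line 4: ['cherry', 'soft'] (min_width=11, slack=5)
Line 5: ['voice', 'elephant'] (min_width=14, slack=2)
Line 6: ['garden', 'pharmacy'] (min_width=15, slack=1)
Line 7: ['the', 'code', 'sound'] (min_width=14, slack=2)
Line 8: ['black', 'desert'] (min_width=12, slack=4)
Line 9: ['festival', 'forest'] (min_width=15, slack=1)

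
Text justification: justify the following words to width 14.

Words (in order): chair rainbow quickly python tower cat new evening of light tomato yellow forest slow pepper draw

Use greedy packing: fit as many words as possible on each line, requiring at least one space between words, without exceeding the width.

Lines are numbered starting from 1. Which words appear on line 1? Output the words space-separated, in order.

Answer: chair rainbow

Derivation:
Line 1: ['chair', 'rainbow'] (min_width=13, slack=1)
Line 2: ['quickly', 'python'] (min_width=14, slack=0)
Line 3: ['tower', 'cat', 'new'] (min_width=13, slack=1)
Line 4: ['evening', 'of'] (min_width=10, slack=4)
Line 5: ['light', 'tomato'] (min_width=12, slack=2)
Line 6: ['yellow', 'forest'] (min_width=13, slack=1)
Line 7: ['slow', 'pepper'] (min_width=11, slack=3)
Line 8: ['draw'] (min_width=4, slack=10)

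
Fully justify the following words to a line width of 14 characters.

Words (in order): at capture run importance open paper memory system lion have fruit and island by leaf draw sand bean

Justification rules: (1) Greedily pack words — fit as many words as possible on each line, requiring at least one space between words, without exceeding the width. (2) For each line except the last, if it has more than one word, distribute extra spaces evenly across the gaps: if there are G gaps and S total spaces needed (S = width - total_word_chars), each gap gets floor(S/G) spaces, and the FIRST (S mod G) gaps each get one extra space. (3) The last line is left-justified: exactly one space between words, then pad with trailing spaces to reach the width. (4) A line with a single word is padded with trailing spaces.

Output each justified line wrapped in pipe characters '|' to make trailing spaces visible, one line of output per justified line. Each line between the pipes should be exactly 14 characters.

Line 1: ['at', 'capture', 'run'] (min_width=14, slack=0)
Line 2: ['importance'] (min_width=10, slack=4)
Line 3: ['open', 'paper'] (min_width=10, slack=4)
Line 4: ['memory', 'system'] (min_width=13, slack=1)
Line 5: ['lion', 'have'] (min_width=9, slack=5)
Line 6: ['fruit', 'and'] (min_width=9, slack=5)
Line 7: ['island', 'by', 'leaf'] (min_width=14, slack=0)
Line 8: ['draw', 'sand', 'bean'] (min_width=14, slack=0)

Answer: |at capture run|
|importance    |
|open     paper|
|memory  system|
|lion      have|
|fruit      and|
|island by leaf|
|draw sand bean|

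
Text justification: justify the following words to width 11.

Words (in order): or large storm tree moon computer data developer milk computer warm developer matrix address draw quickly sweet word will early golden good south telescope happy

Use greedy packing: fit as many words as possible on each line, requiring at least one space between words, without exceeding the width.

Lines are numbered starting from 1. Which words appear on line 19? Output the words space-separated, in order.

Answer: telescope

Derivation:
Line 1: ['or', 'large'] (min_width=8, slack=3)
Line 2: ['storm', 'tree'] (min_width=10, slack=1)
Line 3: ['moon'] (min_width=4, slack=7)
Line 4: ['computer'] (min_width=8, slack=3)
Line 5: ['data'] (min_width=4, slack=7)
Line 6: ['developer'] (min_width=9, slack=2)
Line 7: ['milk'] (min_width=4, slack=7)
Line 8: ['computer'] (min_width=8, slack=3)
Line 9: ['warm'] (min_width=4, slack=7)
Line 10: ['developer'] (min_width=9, slack=2)
Line 11: ['matrix'] (min_width=6, slack=5)
Line 12: ['address'] (min_width=7, slack=4)
Line 13: ['draw'] (min_width=4, slack=7)
Line 14: ['quickly'] (min_width=7, slack=4)
Line 15: ['sweet', 'word'] (min_width=10, slack=1)
Line 16: ['will', 'early'] (min_width=10, slack=1)
Line 17: ['golden', 'good'] (min_width=11, slack=0)
Line 18: ['south'] (min_width=5, slack=6)
Line 19: ['telescope'] (min_width=9, slack=2)
Line 20: ['happy'] (min_width=5, slack=6)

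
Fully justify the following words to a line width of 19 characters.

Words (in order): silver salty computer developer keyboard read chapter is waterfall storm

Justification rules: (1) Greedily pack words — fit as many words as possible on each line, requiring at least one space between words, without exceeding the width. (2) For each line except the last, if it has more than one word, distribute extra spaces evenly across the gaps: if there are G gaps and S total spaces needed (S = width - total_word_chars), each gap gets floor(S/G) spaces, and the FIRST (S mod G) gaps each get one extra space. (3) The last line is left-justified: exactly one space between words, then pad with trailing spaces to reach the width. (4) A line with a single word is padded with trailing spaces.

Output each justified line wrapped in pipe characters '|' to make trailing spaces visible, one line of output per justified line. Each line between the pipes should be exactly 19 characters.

Answer: |silver        salty|
|computer  developer|
|keyboard       read|
|chapter          is|
|waterfall storm    |

Derivation:
Line 1: ['silver', 'salty'] (min_width=12, slack=7)
Line 2: ['computer', 'developer'] (min_width=18, slack=1)
Line 3: ['keyboard', 'read'] (min_width=13, slack=6)
Line 4: ['chapter', 'is'] (min_width=10, slack=9)
Line 5: ['waterfall', 'storm'] (min_width=15, slack=4)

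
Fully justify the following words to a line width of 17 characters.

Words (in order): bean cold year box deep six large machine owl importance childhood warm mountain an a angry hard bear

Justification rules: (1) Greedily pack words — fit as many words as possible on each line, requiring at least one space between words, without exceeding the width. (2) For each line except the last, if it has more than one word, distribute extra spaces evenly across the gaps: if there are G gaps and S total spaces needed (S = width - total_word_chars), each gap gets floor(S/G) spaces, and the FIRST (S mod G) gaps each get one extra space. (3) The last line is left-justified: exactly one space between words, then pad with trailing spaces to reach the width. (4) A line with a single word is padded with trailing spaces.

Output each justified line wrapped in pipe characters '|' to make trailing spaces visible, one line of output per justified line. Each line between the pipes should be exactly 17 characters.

Answer: |bean   cold  year|
|box    deep   six|
|large machine owl|
|importance       |
|childhood    warm|
|mountain   an   a|
|angry hard bear  |

Derivation:
Line 1: ['bean', 'cold', 'year'] (min_width=14, slack=3)
Line 2: ['box', 'deep', 'six'] (min_width=12, slack=5)
Line 3: ['large', 'machine', 'owl'] (min_width=17, slack=0)
Line 4: ['importance'] (min_width=10, slack=7)
Line 5: ['childhood', 'warm'] (min_width=14, slack=3)
Line 6: ['mountain', 'an', 'a'] (min_width=13, slack=4)
Line 7: ['angry', 'hard', 'bear'] (min_width=15, slack=2)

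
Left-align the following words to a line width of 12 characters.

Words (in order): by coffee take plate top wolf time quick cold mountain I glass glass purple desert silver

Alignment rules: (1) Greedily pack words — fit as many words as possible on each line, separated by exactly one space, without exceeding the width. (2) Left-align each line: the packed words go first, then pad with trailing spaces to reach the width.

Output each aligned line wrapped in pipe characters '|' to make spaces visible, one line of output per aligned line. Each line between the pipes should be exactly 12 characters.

Line 1: ['by', 'coffee'] (min_width=9, slack=3)
Line 2: ['take', 'plate'] (min_width=10, slack=2)
Line 3: ['top', 'wolf'] (min_width=8, slack=4)
Line 4: ['time', 'quick'] (min_width=10, slack=2)
Line 5: ['cold'] (min_width=4, slack=8)
Line 6: ['mountain', 'I'] (min_width=10, slack=2)
Line 7: ['glass', 'glass'] (min_width=11, slack=1)
Line 8: ['purple'] (min_width=6, slack=6)
Line 9: ['desert'] (min_width=6, slack=6)
Line 10: ['silver'] (min_width=6, slack=6)

Answer: |by coffee   |
|take plate  |
|top wolf    |
|time quick  |
|cold        |
|mountain I  |
|glass glass |
|purple      |
|desert      |
|silver      |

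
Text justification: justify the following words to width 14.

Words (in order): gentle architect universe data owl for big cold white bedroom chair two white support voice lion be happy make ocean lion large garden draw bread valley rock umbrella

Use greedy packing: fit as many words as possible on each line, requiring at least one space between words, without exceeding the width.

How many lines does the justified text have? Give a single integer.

Answer: 14

Derivation:
Line 1: ['gentle'] (min_width=6, slack=8)
Line 2: ['architect'] (min_width=9, slack=5)
Line 3: ['universe', 'data'] (min_width=13, slack=1)
Line 4: ['owl', 'for', 'big'] (min_width=11, slack=3)
Line 5: ['cold', 'white'] (min_width=10, slack=4)
Line 6: ['bedroom', 'chair'] (min_width=13, slack=1)
Line 7: ['two', 'white'] (min_width=9, slack=5)
Line 8: ['support', 'voice'] (min_width=13, slack=1)
Line 9: ['lion', 'be', 'happy'] (min_width=13, slack=1)
Line 10: ['make', 'ocean'] (min_width=10, slack=4)
Line 11: ['lion', 'large'] (min_width=10, slack=4)
Line 12: ['garden', 'draw'] (min_width=11, slack=3)
Line 13: ['bread', 'valley'] (min_width=12, slack=2)
Line 14: ['rock', 'umbrella'] (min_width=13, slack=1)
Total lines: 14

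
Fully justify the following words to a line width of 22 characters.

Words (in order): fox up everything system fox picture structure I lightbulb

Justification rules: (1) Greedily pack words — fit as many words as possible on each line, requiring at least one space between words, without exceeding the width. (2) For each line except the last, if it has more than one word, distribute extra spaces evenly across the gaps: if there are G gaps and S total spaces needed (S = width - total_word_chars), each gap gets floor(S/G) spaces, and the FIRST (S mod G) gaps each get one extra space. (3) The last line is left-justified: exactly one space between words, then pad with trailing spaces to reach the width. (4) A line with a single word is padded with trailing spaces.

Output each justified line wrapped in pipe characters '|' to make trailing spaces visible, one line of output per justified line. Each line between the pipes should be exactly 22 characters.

Answer: |fox    up   everything|
|system   fox   picture|
|structure I lightbulb |

Derivation:
Line 1: ['fox', 'up', 'everything'] (min_width=17, slack=5)
Line 2: ['system', 'fox', 'picture'] (min_width=18, slack=4)
Line 3: ['structure', 'I', 'lightbulb'] (min_width=21, slack=1)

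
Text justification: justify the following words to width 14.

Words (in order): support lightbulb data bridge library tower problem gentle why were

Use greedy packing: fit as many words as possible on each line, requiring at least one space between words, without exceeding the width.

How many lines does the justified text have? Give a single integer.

Answer: 6

Derivation:
Line 1: ['support'] (min_width=7, slack=7)
Line 2: ['lightbulb', 'data'] (min_width=14, slack=0)
Line 3: ['bridge', 'library'] (min_width=14, slack=0)
Line 4: ['tower', 'problem'] (min_width=13, slack=1)
Line 5: ['gentle', 'why'] (min_width=10, slack=4)
Line 6: ['were'] (min_width=4, slack=10)
Total lines: 6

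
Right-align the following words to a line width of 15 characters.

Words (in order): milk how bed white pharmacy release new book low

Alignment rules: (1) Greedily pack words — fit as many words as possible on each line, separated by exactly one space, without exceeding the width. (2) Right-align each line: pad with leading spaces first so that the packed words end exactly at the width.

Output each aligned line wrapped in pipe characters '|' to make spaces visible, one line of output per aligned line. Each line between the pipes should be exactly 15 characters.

Line 1: ['milk', 'how', 'bed'] (min_width=12, slack=3)
Line 2: ['white', 'pharmacy'] (min_width=14, slack=1)
Line 3: ['release', 'new'] (min_width=11, slack=4)
Line 4: ['book', 'low'] (min_width=8, slack=7)

Answer: |   milk how bed|
| white pharmacy|
|    release new|
|       book low|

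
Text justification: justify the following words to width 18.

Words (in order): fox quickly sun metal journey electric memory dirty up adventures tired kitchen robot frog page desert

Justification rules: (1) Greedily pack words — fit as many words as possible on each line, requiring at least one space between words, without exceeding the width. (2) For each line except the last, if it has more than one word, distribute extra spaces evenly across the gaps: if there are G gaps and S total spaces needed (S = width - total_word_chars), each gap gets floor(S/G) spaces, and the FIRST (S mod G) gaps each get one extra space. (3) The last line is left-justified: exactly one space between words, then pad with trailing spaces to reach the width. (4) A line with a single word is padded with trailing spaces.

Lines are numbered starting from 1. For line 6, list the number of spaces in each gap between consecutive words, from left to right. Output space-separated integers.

Line 1: ['fox', 'quickly', 'sun'] (min_width=15, slack=3)
Line 2: ['metal', 'journey'] (min_width=13, slack=5)
Line 3: ['electric', 'memory'] (min_width=15, slack=3)
Line 4: ['dirty', 'up'] (min_width=8, slack=10)
Line 5: ['adventures', 'tired'] (min_width=16, slack=2)
Line 6: ['kitchen', 'robot', 'frog'] (min_width=18, slack=0)
Line 7: ['page', 'desert'] (min_width=11, slack=7)

Answer: 1 1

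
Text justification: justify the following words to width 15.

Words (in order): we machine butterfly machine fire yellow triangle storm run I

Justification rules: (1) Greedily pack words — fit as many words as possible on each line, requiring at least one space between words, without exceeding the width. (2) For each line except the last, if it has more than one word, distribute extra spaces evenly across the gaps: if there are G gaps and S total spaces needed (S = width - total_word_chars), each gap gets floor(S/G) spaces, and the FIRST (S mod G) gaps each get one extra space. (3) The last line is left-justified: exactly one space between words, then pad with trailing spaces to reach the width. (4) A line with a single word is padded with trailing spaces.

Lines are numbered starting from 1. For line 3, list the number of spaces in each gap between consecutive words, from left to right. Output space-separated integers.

Line 1: ['we', 'machine'] (min_width=10, slack=5)
Line 2: ['butterfly'] (min_width=9, slack=6)
Line 3: ['machine', 'fire'] (min_width=12, slack=3)
Line 4: ['yellow', 'triangle'] (min_width=15, slack=0)
Line 5: ['storm', 'run', 'I'] (min_width=11, slack=4)

Answer: 4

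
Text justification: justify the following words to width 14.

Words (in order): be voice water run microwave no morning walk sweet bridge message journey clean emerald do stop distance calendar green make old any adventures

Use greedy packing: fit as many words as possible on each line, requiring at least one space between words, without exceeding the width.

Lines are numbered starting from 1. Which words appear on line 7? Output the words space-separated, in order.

Answer: emerald do

Derivation:
Line 1: ['be', 'voice', 'water'] (min_width=14, slack=0)
Line 2: ['run', 'microwave'] (min_width=13, slack=1)
Line 3: ['no', 'morning'] (min_width=10, slack=4)
Line 4: ['walk', 'sweet'] (min_width=10, slack=4)
Line 5: ['bridge', 'message'] (min_width=14, slack=0)
Line 6: ['journey', 'clean'] (min_width=13, slack=1)
Line 7: ['emerald', 'do'] (min_width=10, slack=4)
Line 8: ['stop', 'distance'] (min_width=13, slack=1)
Line 9: ['calendar', 'green'] (min_width=14, slack=0)
Line 10: ['make', 'old', 'any'] (min_width=12, slack=2)
Line 11: ['adventures'] (min_width=10, slack=4)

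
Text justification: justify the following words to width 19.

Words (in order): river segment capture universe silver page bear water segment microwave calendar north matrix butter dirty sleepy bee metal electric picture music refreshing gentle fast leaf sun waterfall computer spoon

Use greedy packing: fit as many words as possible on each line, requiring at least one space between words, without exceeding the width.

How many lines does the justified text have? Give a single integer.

Answer: 13

Derivation:
Line 1: ['river', 'segment'] (min_width=13, slack=6)
Line 2: ['capture', 'universe'] (min_width=16, slack=3)
Line 3: ['silver', 'page', 'bear'] (min_width=16, slack=3)
Line 4: ['water', 'segment'] (min_width=13, slack=6)
Line 5: ['microwave', 'calendar'] (min_width=18, slack=1)
Line 6: ['north', 'matrix', 'butter'] (min_width=19, slack=0)
Line 7: ['dirty', 'sleepy', 'bee'] (min_width=16, slack=3)
Line 8: ['metal', 'electric'] (min_width=14, slack=5)
Line 9: ['picture', 'music'] (min_width=13, slack=6)
Line 10: ['refreshing', 'gentle'] (min_width=17, slack=2)
Line 11: ['fast', 'leaf', 'sun'] (min_width=13, slack=6)
Line 12: ['waterfall', 'computer'] (min_width=18, slack=1)
Line 13: ['spoon'] (min_width=5, slack=14)
Total lines: 13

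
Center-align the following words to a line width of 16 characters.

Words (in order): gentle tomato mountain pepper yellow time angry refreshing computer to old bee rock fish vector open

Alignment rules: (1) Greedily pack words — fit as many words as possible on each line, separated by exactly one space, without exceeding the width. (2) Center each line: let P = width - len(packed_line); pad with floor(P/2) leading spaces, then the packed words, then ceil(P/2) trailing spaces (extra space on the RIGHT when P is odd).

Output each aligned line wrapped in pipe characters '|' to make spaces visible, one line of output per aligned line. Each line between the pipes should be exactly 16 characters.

Answer: | gentle tomato  |
|mountain pepper |
|  yellow time   |
|angry refreshing|
|computer to old |
| bee rock fish  |
|  vector open   |

Derivation:
Line 1: ['gentle', 'tomato'] (min_width=13, slack=3)
Line 2: ['mountain', 'pepper'] (min_width=15, slack=1)
Line 3: ['yellow', 'time'] (min_width=11, slack=5)
Line 4: ['angry', 'refreshing'] (min_width=16, slack=0)
Line 5: ['computer', 'to', 'old'] (min_width=15, slack=1)
Line 6: ['bee', 'rock', 'fish'] (min_width=13, slack=3)
Line 7: ['vector', 'open'] (min_width=11, slack=5)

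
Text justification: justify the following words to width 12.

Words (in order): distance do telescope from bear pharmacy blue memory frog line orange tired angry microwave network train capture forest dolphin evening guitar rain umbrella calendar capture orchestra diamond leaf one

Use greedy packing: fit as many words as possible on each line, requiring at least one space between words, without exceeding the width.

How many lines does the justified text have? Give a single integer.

Line 1: ['distance', 'do'] (min_width=11, slack=1)
Line 2: ['telescope'] (min_width=9, slack=3)
Line 3: ['from', 'bear'] (min_width=9, slack=3)
Line 4: ['pharmacy'] (min_width=8, slack=4)
Line 5: ['blue', 'memory'] (min_width=11, slack=1)
Line 6: ['frog', 'line'] (min_width=9, slack=3)
Line 7: ['orange', 'tired'] (min_width=12, slack=0)
Line 8: ['angry'] (min_width=5, slack=7)
Line 9: ['microwave'] (min_width=9, slack=3)
Line 10: ['network'] (min_width=7, slack=5)
Line 11: ['train'] (min_width=5, slack=7)
Line 12: ['capture'] (min_width=7, slack=5)
Line 13: ['forest'] (min_width=6, slack=6)
Line 14: ['dolphin'] (min_width=7, slack=5)
Line 15: ['evening'] (min_width=7, slack=5)
Line 16: ['guitar', 'rain'] (min_width=11, slack=1)
Line 17: ['umbrella'] (min_width=8, slack=4)
Line 18: ['calendar'] (min_width=8, slack=4)
Line 19: ['capture'] (min_width=7, slack=5)
Line 20: ['orchestra'] (min_width=9, slack=3)
Line 21: ['diamond', 'leaf'] (min_width=12, slack=0)
Line 22: ['one'] (min_width=3, slack=9)
Total lines: 22

Answer: 22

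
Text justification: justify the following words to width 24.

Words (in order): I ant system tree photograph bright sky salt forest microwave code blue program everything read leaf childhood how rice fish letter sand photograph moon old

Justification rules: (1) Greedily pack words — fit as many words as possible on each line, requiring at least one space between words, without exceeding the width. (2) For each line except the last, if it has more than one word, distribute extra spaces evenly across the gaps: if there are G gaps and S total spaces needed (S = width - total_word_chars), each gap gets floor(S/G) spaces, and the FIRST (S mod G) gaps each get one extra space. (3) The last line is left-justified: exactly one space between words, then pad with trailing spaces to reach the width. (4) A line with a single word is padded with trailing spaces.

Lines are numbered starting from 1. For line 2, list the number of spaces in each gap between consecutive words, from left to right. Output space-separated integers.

Answer: 3 2

Derivation:
Line 1: ['I', 'ant', 'system', 'tree'] (min_width=17, slack=7)
Line 2: ['photograph', 'bright', 'sky'] (min_width=21, slack=3)
Line 3: ['salt', 'forest', 'microwave'] (min_width=21, slack=3)
Line 4: ['code', 'blue', 'program'] (min_width=17, slack=7)
Line 5: ['everything', 'read', 'leaf'] (min_width=20, slack=4)
Line 6: ['childhood', 'how', 'rice', 'fish'] (min_width=23, slack=1)
Line 7: ['letter', 'sand', 'photograph'] (min_width=22, slack=2)
Line 8: ['moon', 'old'] (min_width=8, slack=16)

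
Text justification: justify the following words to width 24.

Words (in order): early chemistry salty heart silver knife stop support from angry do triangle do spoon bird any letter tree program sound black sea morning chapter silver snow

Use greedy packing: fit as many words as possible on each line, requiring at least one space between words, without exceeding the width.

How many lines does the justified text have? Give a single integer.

Line 1: ['early', 'chemistry', 'salty'] (min_width=21, slack=3)
Line 2: ['heart', 'silver', 'knife', 'stop'] (min_width=23, slack=1)
Line 3: ['support', 'from', 'angry', 'do'] (min_width=21, slack=3)
Line 4: ['triangle', 'do', 'spoon', 'bird'] (min_width=22, slack=2)
Line 5: ['any', 'letter', 'tree', 'program'] (min_width=23, slack=1)
Line 6: ['sound', 'black', 'sea', 'morning'] (min_width=23, slack=1)
Line 7: ['chapter', 'silver', 'snow'] (min_width=19, slack=5)
Total lines: 7

Answer: 7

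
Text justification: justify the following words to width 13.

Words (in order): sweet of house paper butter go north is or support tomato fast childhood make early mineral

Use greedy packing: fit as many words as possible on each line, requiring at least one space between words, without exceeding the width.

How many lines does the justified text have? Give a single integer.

Answer: 9

Derivation:
Line 1: ['sweet', 'of'] (min_width=8, slack=5)
Line 2: ['house', 'paper'] (min_width=11, slack=2)
Line 3: ['butter', 'go'] (min_width=9, slack=4)
Line 4: ['north', 'is', 'or'] (min_width=11, slack=2)
Line 5: ['support'] (min_width=7, slack=6)
Line 6: ['tomato', 'fast'] (min_width=11, slack=2)
Line 7: ['childhood'] (min_width=9, slack=4)
Line 8: ['make', 'early'] (min_width=10, slack=3)
Line 9: ['mineral'] (min_width=7, slack=6)
Total lines: 9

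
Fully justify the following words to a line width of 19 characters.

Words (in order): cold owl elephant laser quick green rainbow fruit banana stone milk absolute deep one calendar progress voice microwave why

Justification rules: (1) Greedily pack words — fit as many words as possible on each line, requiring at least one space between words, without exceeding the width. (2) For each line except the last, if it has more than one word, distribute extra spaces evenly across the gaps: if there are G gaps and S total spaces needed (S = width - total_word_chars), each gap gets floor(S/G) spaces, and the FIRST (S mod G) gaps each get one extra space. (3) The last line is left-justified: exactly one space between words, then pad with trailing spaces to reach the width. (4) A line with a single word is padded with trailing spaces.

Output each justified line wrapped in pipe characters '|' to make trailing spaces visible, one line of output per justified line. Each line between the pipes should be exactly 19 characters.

Answer: |cold  owl  elephant|
|laser  quick  green|
|rainbow       fruit|
|banana  stone  milk|
|absolute  deep  one|
|calendar   progress|
|voice microwave why|

Derivation:
Line 1: ['cold', 'owl', 'elephant'] (min_width=17, slack=2)
Line 2: ['laser', 'quick', 'green'] (min_width=17, slack=2)
Line 3: ['rainbow', 'fruit'] (min_width=13, slack=6)
Line 4: ['banana', 'stone', 'milk'] (min_width=17, slack=2)
Line 5: ['absolute', 'deep', 'one'] (min_width=17, slack=2)
Line 6: ['calendar', 'progress'] (min_width=17, slack=2)
Line 7: ['voice', 'microwave', 'why'] (min_width=19, slack=0)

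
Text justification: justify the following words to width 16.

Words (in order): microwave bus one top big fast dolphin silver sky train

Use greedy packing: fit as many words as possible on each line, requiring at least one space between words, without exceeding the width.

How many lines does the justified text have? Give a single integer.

Line 1: ['microwave', 'bus'] (min_width=13, slack=3)
Line 2: ['one', 'top', 'big', 'fast'] (min_width=16, slack=0)
Line 3: ['dolphin', 'silver'] (min_width=14, slack=2)
Line 4: ['sky', 'train'] (min_width=9, slack=7)
Total lines: 4

Answer: 4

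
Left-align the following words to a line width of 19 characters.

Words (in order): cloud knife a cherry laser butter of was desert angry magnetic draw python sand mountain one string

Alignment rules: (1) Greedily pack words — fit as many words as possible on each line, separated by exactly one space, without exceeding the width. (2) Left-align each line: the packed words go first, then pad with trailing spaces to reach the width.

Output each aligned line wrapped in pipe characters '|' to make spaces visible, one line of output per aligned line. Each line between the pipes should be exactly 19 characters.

Line 1: ['cloud', 'knife', 'a'] (min_width=13, slack=6)
Line 2: ['cherry', 'laser', 'butter'] (min_width=19, slack=0)
Line 3: ['of', 'was', 'desert', 'angry'] (min_width=19, slack=0)
Line 4: ['magnetic', 'draw'] (min_width=13, slack=6)
Line 5: ['python', 'sand'] (min_width=11, slack=8)
Line 6: ['mountain', 'one', 'string'] (min_width=19, slack=0)

Answer: |cloud knife a      |
|cherry laser butter|
|of was desert angry|
|magnetic draw      |
|python sand        |
|mountain one string|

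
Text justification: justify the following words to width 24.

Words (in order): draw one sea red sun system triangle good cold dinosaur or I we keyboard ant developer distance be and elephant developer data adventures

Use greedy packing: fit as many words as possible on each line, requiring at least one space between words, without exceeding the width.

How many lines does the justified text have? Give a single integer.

Answer: 7

Derivation:
Line 1: ['draw', 'one', 'sea', 'red', 'sun'] (min_width=20, slack=4)
Line 2: ['system', 'triangle', 'good'] (min_width=20, slack=4)
Line 3: ['cold', 'dinosaur', 'or', 'I', 'we'] (min_width=21, slack=3)
Line 4: ['keyboard', 'ant', 'developer'] (min_width=22, slack=2)
Line 5: ['distance', 'be', 'and', 'elephant'] (min_width=24, slack=0)
Line 6: ['developer', 'data'] (min_width=14, slack=10)
Line 7: ['adventures'] (min_width=10, slack=14)
Total lines: 7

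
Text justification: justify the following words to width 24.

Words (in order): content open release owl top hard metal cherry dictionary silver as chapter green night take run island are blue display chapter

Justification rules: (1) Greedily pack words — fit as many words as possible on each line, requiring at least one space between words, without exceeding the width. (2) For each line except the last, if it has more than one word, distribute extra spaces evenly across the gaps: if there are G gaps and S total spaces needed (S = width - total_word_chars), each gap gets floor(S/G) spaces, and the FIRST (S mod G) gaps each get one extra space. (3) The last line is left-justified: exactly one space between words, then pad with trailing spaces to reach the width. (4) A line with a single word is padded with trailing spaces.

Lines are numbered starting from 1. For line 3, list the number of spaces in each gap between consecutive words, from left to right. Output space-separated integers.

Line 1: ['content', 'open', 'release', 'owl'] (min_width=24, slack=0)
Line 2: ['top', 'hard', 'metal', 'cherry'] (min_width=21, slack=3)
Line 3: ['dictionary', 'silver', 'as'] (min_width=20, slack=4)
Line 4: ['chapter', 'green', 'night', 'take'] (min_width=24, slack=0)
Line 5: ['run', 'island', 'are', 'blue'] (min_width=19, slack=5)
Line 6: ['display', 'chapter'] (min_width=15, slack=9)

Answer: 3 3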